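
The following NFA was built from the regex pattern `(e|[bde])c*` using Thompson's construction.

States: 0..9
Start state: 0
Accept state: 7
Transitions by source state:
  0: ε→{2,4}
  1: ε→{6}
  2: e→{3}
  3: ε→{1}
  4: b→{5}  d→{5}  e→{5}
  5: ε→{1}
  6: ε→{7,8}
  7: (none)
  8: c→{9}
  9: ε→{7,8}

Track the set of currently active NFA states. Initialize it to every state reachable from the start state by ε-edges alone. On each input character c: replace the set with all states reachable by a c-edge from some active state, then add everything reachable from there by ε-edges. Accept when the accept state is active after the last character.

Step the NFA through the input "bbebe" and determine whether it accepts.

S₀ = ε-closure({0}) = {0,2,4}
'b' @ 1: {1,5,6,7,8}  [accepting]
'b' @ 2: {}  — dead — no transitions
rest 'ebe' ignored (set empty)
end set {} — state 7 not in

Answer: REJECT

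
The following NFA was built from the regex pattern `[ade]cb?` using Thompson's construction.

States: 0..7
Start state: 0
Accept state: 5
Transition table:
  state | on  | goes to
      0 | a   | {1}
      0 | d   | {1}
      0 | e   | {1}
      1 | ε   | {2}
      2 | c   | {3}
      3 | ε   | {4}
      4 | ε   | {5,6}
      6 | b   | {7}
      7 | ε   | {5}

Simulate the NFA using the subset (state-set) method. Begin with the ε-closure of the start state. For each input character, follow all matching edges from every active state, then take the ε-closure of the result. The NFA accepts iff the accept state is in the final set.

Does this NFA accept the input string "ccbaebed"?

start: ε-closure({0}) = {0}
'c' @ 1: {}  — state set empty
rest 'cbaebed' ignored (set empty)
after full input: {}  (accept=5 not in)

Answer: REJECT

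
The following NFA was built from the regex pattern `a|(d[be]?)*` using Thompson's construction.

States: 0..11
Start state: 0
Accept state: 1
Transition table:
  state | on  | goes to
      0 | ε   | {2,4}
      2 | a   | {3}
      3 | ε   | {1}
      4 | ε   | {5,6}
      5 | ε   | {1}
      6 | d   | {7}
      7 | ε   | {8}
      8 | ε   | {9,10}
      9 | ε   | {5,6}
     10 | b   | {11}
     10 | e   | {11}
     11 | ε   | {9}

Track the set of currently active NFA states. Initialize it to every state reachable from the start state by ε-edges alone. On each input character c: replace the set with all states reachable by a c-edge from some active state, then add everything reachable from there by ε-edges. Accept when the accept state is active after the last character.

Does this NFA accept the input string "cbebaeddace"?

initial (ε-close {0}): {0,1,2,4,5,6}
'c' @ 1: {}  — state set empty
rest 'bebaeddace' ignored (set empty)
end set {} — state 1 not in

Answer: REJECT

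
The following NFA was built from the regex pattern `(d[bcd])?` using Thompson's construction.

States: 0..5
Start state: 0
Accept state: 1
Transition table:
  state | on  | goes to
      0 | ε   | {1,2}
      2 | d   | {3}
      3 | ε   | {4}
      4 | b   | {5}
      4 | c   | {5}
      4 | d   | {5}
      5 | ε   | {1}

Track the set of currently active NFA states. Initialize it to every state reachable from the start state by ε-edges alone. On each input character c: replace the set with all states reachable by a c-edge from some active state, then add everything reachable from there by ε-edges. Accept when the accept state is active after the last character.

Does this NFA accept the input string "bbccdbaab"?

initial (ε-close {0}): {0,1,2}
'b' @ 1: {}  — dead — no transitions
rest 'bccdbaab' ignored (set empty)
final: {}; accept 1 not in set

Answer: REJECT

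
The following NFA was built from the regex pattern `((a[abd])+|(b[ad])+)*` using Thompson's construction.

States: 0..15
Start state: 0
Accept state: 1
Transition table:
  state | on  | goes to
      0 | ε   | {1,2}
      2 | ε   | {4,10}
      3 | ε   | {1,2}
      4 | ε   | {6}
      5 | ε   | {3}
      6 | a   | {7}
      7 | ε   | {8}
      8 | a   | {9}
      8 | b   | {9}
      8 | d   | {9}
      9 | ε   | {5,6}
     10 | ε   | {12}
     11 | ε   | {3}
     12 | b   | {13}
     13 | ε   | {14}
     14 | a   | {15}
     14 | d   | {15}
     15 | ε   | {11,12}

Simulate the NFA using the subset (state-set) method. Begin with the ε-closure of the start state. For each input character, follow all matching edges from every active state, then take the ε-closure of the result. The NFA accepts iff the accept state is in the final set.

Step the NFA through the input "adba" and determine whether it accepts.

Answer: ACCEPT

Steps:
start: ε-closure({0}) = {0,1,2,4,6,10,12}
'a' @ 1: {7,8}
'd' @ 2: {1,2,3,4,5,6,9,10,12}  [accepting]
'b' @ 3: {13,14}
'a' @ 4: {1,2,3,4,6,10,11,12,15}  [accepting]
end set {1,2,3,4,6,10,11,12,15} — state 1 in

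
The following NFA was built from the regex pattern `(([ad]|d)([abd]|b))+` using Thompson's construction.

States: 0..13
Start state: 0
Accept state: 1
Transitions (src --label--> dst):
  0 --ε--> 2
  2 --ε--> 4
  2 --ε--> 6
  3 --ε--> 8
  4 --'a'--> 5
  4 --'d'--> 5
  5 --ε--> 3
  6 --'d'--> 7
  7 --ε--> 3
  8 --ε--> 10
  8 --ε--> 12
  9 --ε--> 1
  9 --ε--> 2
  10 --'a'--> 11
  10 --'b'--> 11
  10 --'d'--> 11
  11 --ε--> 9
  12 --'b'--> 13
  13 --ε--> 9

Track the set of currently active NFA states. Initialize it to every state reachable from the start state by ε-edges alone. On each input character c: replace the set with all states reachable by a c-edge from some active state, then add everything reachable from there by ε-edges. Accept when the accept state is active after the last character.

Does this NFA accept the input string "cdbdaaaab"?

start: ε-closure({0}) = {0,2,4,6}
'c' @ 1: {}  — no active states
rest 'dbdaaaab' ignored (set empty)
after full input: {}  (accept=1 not in)

Answer: REJECT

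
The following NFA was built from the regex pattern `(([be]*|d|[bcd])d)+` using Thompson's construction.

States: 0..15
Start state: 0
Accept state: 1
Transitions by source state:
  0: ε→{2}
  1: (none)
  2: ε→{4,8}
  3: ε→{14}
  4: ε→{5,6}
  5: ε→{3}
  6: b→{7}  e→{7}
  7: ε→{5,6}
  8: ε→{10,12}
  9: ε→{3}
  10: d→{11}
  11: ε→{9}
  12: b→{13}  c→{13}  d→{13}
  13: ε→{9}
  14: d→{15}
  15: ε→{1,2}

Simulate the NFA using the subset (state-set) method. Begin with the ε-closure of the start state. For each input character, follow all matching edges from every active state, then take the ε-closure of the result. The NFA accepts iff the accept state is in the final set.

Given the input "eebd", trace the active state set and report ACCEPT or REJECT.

Answer: ACCEPT

Derivation:
S₀ = ε-closure({0}) = {0,2,3,4,5,6,8,10,12,14}
'e' @ 1: {3,5,6,7,14}
'e' @ 2: {3,5,6,7,14}
'b' @ 3: {3,5,6,7,14}
'd' @ 4: {1,2,3,4,5,6,8,10,12,14,15}  ✓accept
after full input: {1,2,3,4,5,6,8,10,12,14,15}  (accept=1 in)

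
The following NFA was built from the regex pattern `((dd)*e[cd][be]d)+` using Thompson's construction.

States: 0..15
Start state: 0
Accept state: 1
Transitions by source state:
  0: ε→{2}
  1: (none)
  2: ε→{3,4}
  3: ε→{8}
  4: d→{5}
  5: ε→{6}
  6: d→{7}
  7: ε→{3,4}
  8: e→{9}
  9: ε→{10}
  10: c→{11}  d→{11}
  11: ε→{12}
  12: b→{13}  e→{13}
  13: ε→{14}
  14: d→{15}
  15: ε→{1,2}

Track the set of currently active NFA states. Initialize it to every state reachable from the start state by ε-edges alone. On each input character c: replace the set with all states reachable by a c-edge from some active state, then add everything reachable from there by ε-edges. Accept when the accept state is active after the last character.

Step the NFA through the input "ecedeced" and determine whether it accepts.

Answer: ACCEPT

Derivation:
start: ε-closure({0}) = {0,2,3,4,8}
'e' @ 1: {9,10}
'c' @ 2: {11,12}
'e' @ 3: {13,14}
'd' @ 4: {1,2,3,4,8,15}  [accepting]
'e' @ 5: {9,10}
'c' @ 6: {11,12}
'e' @ 7: {13,14}
'd' @ 8: {1,2,3,4,8,15}  [accepting]
final: {1,2,3,4,8,15}; accept 1 in set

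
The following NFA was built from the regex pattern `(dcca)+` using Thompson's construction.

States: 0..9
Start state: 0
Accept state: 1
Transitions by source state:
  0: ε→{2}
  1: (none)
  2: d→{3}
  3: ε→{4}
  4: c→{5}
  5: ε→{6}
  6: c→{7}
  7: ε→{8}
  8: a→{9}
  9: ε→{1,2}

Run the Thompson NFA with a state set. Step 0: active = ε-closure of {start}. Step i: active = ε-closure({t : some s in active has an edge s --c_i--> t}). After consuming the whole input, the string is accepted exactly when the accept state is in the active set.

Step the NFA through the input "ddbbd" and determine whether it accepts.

initial (ε-close {0}): {0,2}
'd' @ 1: {3,4}
'd' @ 2: {}  — state set empty
rest 'bbd' ignored (set empty)
end set {} — state 1 not in

Answer: REJECT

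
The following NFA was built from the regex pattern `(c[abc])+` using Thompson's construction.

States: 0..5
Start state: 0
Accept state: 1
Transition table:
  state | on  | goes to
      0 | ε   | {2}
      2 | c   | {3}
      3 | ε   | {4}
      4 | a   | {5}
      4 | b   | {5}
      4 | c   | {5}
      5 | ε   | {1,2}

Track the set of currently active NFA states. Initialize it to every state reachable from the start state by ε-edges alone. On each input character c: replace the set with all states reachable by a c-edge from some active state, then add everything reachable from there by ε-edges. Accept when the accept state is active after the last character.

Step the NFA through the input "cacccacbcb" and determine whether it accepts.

initial (ε-close {0}): {0,2}
'c' @ 1: {3,4}
'a' @ 2: {1,2,5}  ✓accept
'c' @ 3: {3,4}
'c' @ 4: {1,2,5}  ✓accept
'c' @ 5: {3,4}
'a' @ 6: {1,2,5}  ✓accept
'c' @ 7: {3,4}
'b' @ 8: {1,2,5}  ✓accept
'c' @ 9: {3,4}
'b' @ 10: {1,2,5}  ✓accept
final: {1,2,5}; accept 1 in set

Answer: ACCEPT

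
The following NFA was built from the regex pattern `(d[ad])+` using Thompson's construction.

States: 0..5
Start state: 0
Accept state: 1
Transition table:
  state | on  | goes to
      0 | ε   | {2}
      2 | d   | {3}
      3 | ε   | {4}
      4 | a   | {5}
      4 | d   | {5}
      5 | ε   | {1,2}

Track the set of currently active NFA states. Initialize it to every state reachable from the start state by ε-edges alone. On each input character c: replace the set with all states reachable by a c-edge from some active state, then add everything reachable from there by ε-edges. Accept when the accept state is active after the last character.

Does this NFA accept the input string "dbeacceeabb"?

S₀ = ε-closure({0}) = {0,2}
'd' @ 1: {3,4}
'b' @ 2: {}  — no active states
rest 'eacceeabb' ignored (set empty)
end set {} — state 1 not in

Answer: REJECT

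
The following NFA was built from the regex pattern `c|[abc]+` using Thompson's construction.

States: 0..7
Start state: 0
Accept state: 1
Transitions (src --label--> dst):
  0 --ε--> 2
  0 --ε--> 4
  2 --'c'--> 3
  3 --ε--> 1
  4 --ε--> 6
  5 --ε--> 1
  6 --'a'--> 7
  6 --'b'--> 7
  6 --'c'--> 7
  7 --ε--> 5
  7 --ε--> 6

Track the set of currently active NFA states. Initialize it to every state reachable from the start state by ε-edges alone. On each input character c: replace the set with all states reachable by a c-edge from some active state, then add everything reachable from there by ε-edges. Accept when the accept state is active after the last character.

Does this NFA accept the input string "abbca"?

Answer: ACCEPT

Trace:
initial (ε-close {0}): {0,2,4,6}
'a' @ 1: {1,5,6,7}  [accepting]
'b' @ 2: {1,5,6,7}  [accepting]
'b' @ 3: {1,5,6,7}  [accepting]
'c' @ 4: {1,5,6,7}  [accepting]
'a' @ 5: {1,5,6,7}  [accepting]
after full input: {1,5,6,7}  (accept=1 in)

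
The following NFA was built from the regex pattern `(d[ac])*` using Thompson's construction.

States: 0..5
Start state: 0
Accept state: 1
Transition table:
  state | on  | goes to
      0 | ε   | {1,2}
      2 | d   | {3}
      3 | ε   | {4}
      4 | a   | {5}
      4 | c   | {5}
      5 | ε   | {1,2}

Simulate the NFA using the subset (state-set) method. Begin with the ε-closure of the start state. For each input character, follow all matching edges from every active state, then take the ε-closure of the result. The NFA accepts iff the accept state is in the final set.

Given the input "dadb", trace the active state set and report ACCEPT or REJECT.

Answer: REJECT

Steps:
start: ε-closure({0}) = {0,1,2}
'd' @ 1: {3,4}
'a' @ 2: {1,2,5}  [accepting]
'd' @ 3: {3,4}
'b' @ 4: {}  — state set empty
end set {} — state 1 not in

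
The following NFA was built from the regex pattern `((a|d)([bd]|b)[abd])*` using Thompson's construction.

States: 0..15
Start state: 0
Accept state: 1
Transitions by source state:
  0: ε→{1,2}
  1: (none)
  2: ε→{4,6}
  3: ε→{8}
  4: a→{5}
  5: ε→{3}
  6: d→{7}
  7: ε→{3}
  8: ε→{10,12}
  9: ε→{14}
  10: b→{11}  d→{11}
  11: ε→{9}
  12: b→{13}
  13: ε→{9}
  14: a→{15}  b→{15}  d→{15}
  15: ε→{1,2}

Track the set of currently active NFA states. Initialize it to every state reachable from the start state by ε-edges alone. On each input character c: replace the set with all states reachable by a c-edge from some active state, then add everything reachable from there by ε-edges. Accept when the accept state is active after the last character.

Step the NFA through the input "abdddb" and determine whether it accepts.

Answer: ACCEPT

Derivation:
S₀ = ε-closure({0}) = {0,1,2,4,6}
'a' @ 1: {3,5,8,10,12}
'b' @ 2: {9,11,13,14}
'd' @ 3: {1,2,4,6,15}  [accepting]
'd' @ 4: {3,7,8,10,12}
'd' @ 5: {9,11,14}
'b' @ 6: {1,2,4,6,15}  [accepting]
after full input: {1,2,4,6,15}  (accept=1 in)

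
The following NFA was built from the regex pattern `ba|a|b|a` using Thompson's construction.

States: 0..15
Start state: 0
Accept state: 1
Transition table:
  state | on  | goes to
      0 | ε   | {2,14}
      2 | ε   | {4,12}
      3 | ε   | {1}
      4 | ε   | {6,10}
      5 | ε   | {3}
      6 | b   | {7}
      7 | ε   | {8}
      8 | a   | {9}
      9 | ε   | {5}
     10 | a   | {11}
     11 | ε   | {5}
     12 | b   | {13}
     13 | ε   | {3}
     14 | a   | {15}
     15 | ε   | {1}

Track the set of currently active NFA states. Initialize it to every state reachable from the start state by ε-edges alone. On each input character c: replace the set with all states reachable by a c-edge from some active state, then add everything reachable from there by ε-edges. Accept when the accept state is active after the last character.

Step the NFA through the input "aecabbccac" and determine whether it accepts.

Answer: REJECT

Steps:
initial (ε-close {0}): {0,2,4,6,10,12,14}
'a' @ 1: {1,3,5,11,15}  [accepting]
'e' @ 2: {}  — no active states
rest 'cabbccac' ignored (set empty)
after full input: {}  (accept=1 not in)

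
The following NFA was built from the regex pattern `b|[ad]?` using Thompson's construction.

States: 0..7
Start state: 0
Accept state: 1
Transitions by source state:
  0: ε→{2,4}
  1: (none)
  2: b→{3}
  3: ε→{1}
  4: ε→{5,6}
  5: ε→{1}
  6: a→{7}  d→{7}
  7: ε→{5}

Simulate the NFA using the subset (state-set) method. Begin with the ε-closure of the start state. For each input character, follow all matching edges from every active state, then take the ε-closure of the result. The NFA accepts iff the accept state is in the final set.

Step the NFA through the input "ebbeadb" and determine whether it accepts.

Answer: REJECT

Steps:
S₀ = ε-closure({0}) = {0,1,2,4,5,6}
'e' @ 1: {}  — no active states
rest 'bbeadb' ignored (set empty)
after full input: {}  (accept=1 not in)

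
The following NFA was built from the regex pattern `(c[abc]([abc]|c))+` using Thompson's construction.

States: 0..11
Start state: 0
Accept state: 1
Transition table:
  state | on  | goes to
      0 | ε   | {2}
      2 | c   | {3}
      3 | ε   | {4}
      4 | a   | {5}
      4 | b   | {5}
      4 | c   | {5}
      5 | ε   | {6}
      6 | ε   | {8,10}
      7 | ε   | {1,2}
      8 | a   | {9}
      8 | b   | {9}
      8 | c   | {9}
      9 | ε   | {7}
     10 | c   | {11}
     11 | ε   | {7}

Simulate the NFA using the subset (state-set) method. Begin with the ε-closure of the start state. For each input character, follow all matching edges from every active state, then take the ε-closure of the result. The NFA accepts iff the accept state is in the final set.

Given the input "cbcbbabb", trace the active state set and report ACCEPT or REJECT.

Answer: REJECT

Trace:
initial (ε-close {0}): {0,2}
'c' @ 1: {3,4}
'b' @ 2: {5,6,8,10}
'c' @ 3: {1,2,7,9,11}  [accepting]
'b' @ 4: {}  — dead — no transitions
rest 'babb' ignored (set empty)
end set {} — state 1 not in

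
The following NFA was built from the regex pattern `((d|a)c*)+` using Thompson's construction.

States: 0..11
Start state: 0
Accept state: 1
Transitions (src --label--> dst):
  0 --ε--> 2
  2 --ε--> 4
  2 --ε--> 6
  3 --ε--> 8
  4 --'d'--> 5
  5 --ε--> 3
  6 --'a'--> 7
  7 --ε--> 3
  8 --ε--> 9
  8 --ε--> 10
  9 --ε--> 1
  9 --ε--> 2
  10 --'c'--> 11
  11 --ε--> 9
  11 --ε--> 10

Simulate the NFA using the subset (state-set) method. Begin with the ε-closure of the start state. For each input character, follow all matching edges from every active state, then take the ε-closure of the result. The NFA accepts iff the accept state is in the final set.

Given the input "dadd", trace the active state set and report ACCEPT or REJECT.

Answer: ACCEPT

Trace:
initial (ε-close {0}): {0,2,4,6}
'd' @ 1: {1,2,3,4,5,6,8,9,10}  [accepting]
'a' @ 2: {1,2,3,4,6,7,8,9,10}  [accepting]
'd' @ 3: {1,2,3,4,5,6,8,9,10}  [accepting]
'd' @ 4: {1,2,3,4,5,6,8,9,10}  [accepting]
after full input: {1,2,3,4,5,6,8,9,10}  (accept=1 in)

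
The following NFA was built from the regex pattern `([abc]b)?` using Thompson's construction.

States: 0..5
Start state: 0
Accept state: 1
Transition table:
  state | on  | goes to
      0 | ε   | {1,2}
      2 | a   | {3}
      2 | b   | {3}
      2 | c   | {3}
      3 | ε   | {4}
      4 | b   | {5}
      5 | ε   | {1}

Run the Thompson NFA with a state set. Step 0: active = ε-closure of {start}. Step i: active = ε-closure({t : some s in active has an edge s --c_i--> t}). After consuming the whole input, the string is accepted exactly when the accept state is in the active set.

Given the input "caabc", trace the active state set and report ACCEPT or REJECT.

start: ε-closure({0}) = {0,1,2}
'c' @ 1: {3,4}
'a' @ 2: {}  — no active states
rest 'abc' ignored (set empty)
after full input: {}  (accept=1 not in)

Answer: REJECT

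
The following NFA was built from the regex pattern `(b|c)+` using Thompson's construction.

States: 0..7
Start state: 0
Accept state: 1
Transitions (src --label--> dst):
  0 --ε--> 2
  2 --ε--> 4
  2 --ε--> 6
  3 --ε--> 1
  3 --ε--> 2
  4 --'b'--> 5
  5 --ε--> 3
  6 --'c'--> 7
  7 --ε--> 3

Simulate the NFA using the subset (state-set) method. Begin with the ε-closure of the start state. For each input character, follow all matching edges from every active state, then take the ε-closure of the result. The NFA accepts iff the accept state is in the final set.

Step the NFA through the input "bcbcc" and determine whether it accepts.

S₀ = ε-closure({0}) = {0,2,4,6}
'b' @ 1: {1,2,3,4,5,6}  [accepting]
'c' @ 2: {1,2,3,4,6,7}  [accepting]
'b' @ 3: {1,2,3,4,5,6}  [accepting]
'c' @ 4: {1,2,3,4,6,7}  [accepting]
'c' @ 5: {1,2,3,4,6,7}  [accepting]
final: {1,2,3,4,6,7}; accept 1 in set

Answer: ACCEPT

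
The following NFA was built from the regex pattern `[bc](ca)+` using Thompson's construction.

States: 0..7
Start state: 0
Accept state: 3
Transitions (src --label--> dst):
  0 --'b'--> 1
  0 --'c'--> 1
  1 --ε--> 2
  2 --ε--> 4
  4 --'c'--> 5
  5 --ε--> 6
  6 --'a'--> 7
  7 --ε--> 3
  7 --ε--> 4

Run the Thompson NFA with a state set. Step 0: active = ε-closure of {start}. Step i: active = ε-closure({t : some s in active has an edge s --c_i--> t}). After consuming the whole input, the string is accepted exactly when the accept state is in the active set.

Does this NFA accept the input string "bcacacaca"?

S₀ = ε-closure({0}) = {0}
'b' @ 1: {1,2,4}
'c' @ 2: {5,6}
'a' @ 3: {3,4,7}  (accept∈set)
'c' @ 4: {5,6}
'a' @ 5: {3,4,7}  (accept∈set)
'c' @ 6: {5,6}
'a' @ 7: {3,4,7}  (accept∈set)
'c' @ 8: {5,6}
'a' @ 9: {3,4,7}  (accept∈set)
after full input: {3,4,7}  (accept=3 in)

Answer: ACCEPT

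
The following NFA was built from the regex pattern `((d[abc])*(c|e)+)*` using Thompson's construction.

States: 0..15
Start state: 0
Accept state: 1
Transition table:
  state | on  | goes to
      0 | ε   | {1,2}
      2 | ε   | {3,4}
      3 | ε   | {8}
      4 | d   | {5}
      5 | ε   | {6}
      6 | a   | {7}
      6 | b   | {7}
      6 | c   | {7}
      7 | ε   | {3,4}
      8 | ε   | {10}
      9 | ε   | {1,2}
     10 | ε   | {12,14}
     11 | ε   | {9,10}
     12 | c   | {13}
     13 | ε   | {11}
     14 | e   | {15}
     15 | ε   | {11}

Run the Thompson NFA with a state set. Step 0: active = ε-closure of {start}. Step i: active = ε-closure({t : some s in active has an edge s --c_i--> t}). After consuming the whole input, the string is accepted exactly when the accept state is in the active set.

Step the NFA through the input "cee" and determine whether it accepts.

Answer: ACCEPT

Derivation:
initial (ε-close {0}): {0,1,2,3,4,8,10,12,14}
'c' @ 1: {1,2,3,4,8,9,10,11,12,13,14}  ✓accept
'e' @ 2: {1,2,3,4,8,9,10,11,12,14,15}  ✓accept
'e' @ 3: {1,2,3,4,8,9,10,11,12,14,15}  ✓accept
final: {1,2,3,4,8,9,10,11,12,14,15}; accept 1 in set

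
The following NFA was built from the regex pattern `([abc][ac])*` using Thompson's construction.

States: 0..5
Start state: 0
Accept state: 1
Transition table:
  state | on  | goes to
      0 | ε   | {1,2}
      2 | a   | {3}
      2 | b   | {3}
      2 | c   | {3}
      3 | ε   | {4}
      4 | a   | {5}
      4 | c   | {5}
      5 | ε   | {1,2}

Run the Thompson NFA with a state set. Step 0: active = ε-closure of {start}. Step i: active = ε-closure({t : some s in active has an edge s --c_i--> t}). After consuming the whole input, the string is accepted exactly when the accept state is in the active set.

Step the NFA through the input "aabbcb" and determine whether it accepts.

Answer: REJECT

Steps:
start: ε-closure({0}) = {0,1,2}
'a' @ 1: {3,4}
'a' @ 2: {1,2,5}  [accepting]
'b' @ 3: {3,4}
'b' @ 4: {}  — dead — no transitions
rest 'cb' ignored (set empty)
after full input: {}  (accept=1 not in)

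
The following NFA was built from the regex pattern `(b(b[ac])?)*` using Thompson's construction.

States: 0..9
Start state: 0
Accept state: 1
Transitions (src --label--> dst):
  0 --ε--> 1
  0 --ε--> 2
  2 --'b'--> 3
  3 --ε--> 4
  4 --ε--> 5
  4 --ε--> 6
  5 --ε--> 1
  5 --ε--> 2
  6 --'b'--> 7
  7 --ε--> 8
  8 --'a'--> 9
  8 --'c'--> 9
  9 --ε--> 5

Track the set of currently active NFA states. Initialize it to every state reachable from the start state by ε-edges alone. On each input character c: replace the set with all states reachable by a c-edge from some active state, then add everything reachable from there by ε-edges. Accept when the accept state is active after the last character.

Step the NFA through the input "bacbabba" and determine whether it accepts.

Answer: REJECT

Steps:
initial (ε-close {0}): {0,1,2}
'b' @ 1: {1,2,3,4,5,6}  [accepting]
'a' @ 2: {}  — state set empty
rest 'cbabba' ignored (set empty)
after full input: {}  (accept=1 not in)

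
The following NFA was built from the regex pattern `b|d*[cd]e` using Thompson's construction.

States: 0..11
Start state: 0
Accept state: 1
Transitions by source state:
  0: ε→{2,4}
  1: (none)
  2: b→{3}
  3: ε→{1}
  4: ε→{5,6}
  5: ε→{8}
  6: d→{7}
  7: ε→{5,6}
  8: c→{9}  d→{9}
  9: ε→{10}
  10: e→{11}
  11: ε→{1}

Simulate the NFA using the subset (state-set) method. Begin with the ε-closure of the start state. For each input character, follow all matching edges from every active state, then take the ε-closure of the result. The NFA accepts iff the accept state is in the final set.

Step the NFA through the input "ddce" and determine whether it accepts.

S₀ = ε-closure({0}) = {0,2,4,5,6,8}
'd' @ 1: {5,6,7,8,9,10}
'd' @ 2: {5,6,7,8,9,10}
'c' @ 3: {9,10}
'e' @ 4: {1,11}  ✓accept
final: {1,11}; accept 1 in set

Answer: ACCEPT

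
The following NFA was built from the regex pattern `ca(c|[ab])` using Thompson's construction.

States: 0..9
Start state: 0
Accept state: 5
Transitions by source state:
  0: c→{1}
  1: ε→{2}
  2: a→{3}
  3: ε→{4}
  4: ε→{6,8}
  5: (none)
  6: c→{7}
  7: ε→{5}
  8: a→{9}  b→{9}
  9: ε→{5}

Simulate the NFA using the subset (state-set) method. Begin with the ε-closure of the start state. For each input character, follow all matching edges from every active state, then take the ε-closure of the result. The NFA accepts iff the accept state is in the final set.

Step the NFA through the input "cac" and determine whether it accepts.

Answer: ACCEPT

Steps:
initial (ε-close {0}): {0}
'c' @ 1: {1,2}
'a' @ 2: {3,4,6,8}
'c' @ 3: {5,7}  [accepting]
end set {5,7} — state 5 in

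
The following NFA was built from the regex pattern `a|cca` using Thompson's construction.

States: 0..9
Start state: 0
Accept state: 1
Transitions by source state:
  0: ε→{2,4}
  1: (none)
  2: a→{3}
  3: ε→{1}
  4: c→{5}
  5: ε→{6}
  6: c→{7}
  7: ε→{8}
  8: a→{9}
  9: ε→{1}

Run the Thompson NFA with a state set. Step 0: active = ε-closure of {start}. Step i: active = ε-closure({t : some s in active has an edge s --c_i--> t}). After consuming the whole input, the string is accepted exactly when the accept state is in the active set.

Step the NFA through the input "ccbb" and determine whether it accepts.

Answer: REJECT

Steps:
start: ε-closure({0}) = {0,2,4}
'c' @ 1: {5,6}
'c' @ 2: {7,8}
'b' @ 3: {}  — no active states
rest 'b' ignored (set empty)
end set {} — state 1 not in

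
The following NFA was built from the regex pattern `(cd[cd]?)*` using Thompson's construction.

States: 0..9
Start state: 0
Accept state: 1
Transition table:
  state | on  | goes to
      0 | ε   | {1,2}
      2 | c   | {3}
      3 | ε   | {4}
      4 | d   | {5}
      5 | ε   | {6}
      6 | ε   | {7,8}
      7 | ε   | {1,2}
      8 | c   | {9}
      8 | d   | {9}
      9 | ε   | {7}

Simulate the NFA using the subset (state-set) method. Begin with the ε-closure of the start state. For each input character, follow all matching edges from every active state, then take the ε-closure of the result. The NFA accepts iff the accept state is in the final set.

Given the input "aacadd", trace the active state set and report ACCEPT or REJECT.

S₀ = ε-closure({0}) = {0,1,2}
'a' @ 1: {}  — no active states
rest 'acadd' ignored (set empty)
after full input: {}  (accept=1 not in)

Answer: REJECT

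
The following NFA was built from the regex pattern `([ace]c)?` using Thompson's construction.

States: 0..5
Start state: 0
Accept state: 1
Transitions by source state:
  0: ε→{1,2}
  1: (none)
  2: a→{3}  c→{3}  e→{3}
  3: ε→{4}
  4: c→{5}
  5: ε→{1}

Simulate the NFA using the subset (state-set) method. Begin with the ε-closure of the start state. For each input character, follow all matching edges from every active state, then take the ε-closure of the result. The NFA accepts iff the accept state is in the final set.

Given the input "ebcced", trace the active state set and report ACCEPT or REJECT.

initial (ε-close {0}): {0,1,2}
'e' @ 1: {3,4}
'b' @ 2: {}  — dead — no transitions
rest 'cced' ignored (set empty)
after full input: {}  (accept=1 not in)

Answer: REJECT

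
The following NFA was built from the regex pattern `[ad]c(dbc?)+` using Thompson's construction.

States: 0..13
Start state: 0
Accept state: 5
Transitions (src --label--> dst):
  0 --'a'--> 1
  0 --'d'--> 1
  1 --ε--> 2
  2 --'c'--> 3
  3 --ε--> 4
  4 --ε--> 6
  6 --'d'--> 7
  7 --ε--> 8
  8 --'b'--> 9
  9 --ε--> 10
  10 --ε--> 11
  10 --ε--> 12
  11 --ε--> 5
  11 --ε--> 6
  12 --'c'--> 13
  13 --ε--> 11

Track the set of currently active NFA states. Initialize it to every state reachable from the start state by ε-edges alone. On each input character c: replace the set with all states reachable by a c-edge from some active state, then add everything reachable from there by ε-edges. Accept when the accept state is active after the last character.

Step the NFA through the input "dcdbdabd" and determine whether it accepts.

S₀ = ε-closure({0}) = {0}
'd' @ 1: {1,2}
'c' @ 2: {3,4,6}
'd' @ 3: {7,8}
'b' @ 4: {5,6,9,10,11,12}  ✓accept
'd' @ 5: {7,8}
'a' @ 6: {}  — state set empty
rest 'bd' ignored (set empty)
after full input: {}  (accept=5 not in)

Answer: REJECT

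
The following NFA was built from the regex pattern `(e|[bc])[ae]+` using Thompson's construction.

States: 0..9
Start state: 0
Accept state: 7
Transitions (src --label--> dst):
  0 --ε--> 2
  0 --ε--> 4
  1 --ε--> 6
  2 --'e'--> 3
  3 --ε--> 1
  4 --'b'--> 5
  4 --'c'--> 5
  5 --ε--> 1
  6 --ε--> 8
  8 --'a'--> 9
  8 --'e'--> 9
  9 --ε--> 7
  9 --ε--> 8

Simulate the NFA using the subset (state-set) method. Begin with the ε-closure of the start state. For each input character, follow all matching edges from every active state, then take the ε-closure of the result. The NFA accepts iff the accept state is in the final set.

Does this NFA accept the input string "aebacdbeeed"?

Answer: REJECT

Trace:
S₀ = ε-closure({0}) = {0,2,4}
'a' @ 1: {}  — state set empty
rest 'ebacdbeeed' ignored (set empty)
end set {} — state 7 not in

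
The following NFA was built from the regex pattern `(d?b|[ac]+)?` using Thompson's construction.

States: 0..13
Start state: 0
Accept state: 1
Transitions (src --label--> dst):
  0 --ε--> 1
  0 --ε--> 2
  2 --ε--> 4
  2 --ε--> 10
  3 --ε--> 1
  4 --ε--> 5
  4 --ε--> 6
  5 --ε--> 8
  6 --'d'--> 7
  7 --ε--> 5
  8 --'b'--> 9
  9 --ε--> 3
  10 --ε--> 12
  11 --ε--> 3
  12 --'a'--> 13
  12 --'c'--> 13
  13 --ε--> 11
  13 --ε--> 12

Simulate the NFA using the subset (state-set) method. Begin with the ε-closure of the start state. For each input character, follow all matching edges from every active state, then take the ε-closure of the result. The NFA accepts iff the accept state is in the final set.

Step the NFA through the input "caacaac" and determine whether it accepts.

start: ε-closure({0}) = {0,1,2,4,5,6,8,10,12}
'c' @ 1: {1,3,11,12,13}  (accept∈set)
'a' @ 2: {1,3,11,12,13}  (accept∈set)
'a' @ 3: {1,3,11,12,13}  (accept∈set)
'c' @ 4: {1,3,11,12,13}  (accept∈set)
'a' @ 5: {1,3,11,12,13}  (accept∈set)
'a' @ 6: {1,3,11,12,13}  (accept∈set)
'c' @ 7: {1,3,11,12,13}  (accept∈set)
after full input: {1,3,11,12,13}  (accept=1 in)

Answer: ACCEPT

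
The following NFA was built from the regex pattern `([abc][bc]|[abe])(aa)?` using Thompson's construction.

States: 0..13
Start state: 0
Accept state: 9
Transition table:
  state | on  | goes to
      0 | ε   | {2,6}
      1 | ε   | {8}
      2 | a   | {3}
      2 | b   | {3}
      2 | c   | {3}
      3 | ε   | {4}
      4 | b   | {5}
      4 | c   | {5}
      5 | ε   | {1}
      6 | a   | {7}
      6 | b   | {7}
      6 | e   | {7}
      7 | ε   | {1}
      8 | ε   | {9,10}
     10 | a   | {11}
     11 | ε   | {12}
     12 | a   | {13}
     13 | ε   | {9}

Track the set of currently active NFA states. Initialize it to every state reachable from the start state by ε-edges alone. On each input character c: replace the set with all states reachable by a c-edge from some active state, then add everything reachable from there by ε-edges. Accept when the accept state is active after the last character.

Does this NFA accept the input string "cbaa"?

Answer: ACCEPT

Derivation:
initial (ε-close {0}): {0,2,6}
'c' @ 1: {3,4}
'b' @ 2: {1,5,8,9,10}  ✓accept
'a' @ 3: {11,12}
'a' @ 4: {9,13}  ✓accept
end set {9,13} — state 9 in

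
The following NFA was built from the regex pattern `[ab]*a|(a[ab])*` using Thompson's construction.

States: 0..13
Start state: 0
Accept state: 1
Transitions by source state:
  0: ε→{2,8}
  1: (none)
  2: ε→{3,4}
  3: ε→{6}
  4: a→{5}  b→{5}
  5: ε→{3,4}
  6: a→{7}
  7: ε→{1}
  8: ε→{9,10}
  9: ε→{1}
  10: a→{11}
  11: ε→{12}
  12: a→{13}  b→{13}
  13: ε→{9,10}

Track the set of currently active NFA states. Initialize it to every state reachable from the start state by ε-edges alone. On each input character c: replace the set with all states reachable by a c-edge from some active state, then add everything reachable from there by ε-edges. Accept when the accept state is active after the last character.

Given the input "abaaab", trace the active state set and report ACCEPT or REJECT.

Answer: ACCEPT

Derivation:
start: ε-closure({0}) = {0,1,2,3,4,6,8,9,10}
'a' @ 1: {1,3,4,5,6,7,11,12}  [accepting]
'b' @ 2: {1,3,4,5,6,9,10,13}  [accepting]
'a' @ 3: {1,3,4,5,6,7,11,12}  [accepting]
'a' @ 4: {1,3,4,5,6,7,9,10,13}  [accepting]
'a' @ 5: {1,3,4,5,6,7,11,12}  [accepting]
'b' @ 6: {1,3,4,5,6,9,10,13}  [accepting]
after full input: {1,3,4,5,6,9,10,13}  (accept=1 in)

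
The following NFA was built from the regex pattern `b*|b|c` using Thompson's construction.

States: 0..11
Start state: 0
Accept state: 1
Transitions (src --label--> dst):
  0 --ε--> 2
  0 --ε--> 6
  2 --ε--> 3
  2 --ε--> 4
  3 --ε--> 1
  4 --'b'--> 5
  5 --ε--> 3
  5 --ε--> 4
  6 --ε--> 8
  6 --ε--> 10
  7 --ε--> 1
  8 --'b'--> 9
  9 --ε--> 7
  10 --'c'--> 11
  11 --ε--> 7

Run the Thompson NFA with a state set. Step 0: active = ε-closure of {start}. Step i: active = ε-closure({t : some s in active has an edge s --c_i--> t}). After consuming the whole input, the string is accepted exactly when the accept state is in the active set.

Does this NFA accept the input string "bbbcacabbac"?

Answer: REJECT

Trace:
S₀ = ε-closure({0}) = {0,1,2,3,4,6,8,10}
'b' @ 1: {1,3,4,5,7,9}  (accept∈set)
'b' @ 2: {1,3,4,5}  (accept∈set)
'b' @ 3: {1,3,4,5}  (accept∈set)
'c' @ 4: {}  — dead — no transitions
rest 'acabbac' ignored (set empty)
end set {} — state 1 not in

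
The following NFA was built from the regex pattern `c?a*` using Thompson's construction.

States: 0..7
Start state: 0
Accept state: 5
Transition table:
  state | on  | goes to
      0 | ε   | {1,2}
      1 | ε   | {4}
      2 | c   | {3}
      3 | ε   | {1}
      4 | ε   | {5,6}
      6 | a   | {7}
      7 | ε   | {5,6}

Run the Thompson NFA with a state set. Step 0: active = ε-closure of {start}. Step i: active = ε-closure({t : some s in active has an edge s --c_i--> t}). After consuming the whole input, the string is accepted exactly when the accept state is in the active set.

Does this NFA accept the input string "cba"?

Answer: REJECT

Derivation:
start: ε-closure({0}) = {0,1,2,4,5,6}
'c' @ 1: {1,3,4,5,6}  ✓accept
'b' @ 2: {}  — state set empty
rest 'a' ignored (set empty)
final: {}; accept 5 not in set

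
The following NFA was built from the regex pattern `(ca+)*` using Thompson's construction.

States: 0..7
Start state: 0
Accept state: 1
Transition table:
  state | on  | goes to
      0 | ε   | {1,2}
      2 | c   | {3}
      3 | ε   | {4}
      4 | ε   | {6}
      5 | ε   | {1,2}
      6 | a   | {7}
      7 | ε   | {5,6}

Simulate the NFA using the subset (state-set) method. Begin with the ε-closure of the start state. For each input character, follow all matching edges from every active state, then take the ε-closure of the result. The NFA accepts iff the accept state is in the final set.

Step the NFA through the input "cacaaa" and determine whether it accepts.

start: ε-closure({0}) = {0,1,2}
'c' @ 1: {3,4,6}
'a' @ 2: {1,2,5,6,7}  [accepting]
'c' @ 3: {3,4,6}
'a' @ 4: {1,2,5,6,7}  [accepting]
'a' @ 5: {1,2,5,6,7}  [accepting]
'a' @ 6: {1,2,5,6,7}  [accepting]
after full input: {1,2,5,6,7}  (accept=1 in)

Answer: ACCEPT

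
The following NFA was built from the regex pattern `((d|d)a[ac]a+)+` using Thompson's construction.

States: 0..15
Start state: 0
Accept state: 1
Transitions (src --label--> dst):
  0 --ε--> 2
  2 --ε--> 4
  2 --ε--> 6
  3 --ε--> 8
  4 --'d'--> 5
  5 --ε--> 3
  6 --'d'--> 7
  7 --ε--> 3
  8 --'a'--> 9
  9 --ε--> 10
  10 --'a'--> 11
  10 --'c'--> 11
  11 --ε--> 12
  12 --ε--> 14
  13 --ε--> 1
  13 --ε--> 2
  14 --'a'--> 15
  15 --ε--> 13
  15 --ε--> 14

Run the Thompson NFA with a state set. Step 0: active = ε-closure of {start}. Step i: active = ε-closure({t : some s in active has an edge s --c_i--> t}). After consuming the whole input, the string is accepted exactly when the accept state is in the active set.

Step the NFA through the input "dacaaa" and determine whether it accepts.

start: ε-closure({0}) = {0,2,4,6}
'd' @ 1: {3,5,7,8}
'a' @ 2: {9,10}
'c' @ 3: {11,12,14}
'a' @ 4: {1,2,4,6,13,14,15}  ✓accept
'a' @ 5: {1,2,4,6,13,14,15}  ✓accept
'a' @ 6: {1,2,4,6,13,14,15}  ✓accept
end set {1,2,4,6,13,14,15} — state 1 in

Answer: ACCEPT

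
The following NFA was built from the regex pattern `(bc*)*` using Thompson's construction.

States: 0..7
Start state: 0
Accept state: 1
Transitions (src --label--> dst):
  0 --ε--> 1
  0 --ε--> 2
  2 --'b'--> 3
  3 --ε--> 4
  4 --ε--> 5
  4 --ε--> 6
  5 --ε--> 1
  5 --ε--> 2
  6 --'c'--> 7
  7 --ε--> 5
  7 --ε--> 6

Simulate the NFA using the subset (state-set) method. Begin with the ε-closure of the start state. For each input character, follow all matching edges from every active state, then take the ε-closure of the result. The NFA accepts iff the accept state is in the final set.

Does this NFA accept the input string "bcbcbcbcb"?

start: ε-closure({0}) = {0,1,2}
'b' @ 1: {1,2,3,4,5,6}  [accepting]
'c' @ 2: {1,2,5,6,7}  [accepting]
'b' @ 3: {1,2,3,4,5,6}  [accepting]
'c' @ 4: {1,2,5,6,7}  [accepting]
'b' @ 5: {1,2,3,4,5,6}  [accepting]
'c' @ 6: {1,2,5,6,7}  [accepting]
'b' @ 7: {1,2,3,4,5,6}  [accepting]
'c' @ 8: {1,2,5,6,7}  [accepting]
'b' @ 9: {1,2,3,4,5,6}  [accepting]
final: {1,2,3,4,5,6}; accept 1 in set

Answer: ACCEPT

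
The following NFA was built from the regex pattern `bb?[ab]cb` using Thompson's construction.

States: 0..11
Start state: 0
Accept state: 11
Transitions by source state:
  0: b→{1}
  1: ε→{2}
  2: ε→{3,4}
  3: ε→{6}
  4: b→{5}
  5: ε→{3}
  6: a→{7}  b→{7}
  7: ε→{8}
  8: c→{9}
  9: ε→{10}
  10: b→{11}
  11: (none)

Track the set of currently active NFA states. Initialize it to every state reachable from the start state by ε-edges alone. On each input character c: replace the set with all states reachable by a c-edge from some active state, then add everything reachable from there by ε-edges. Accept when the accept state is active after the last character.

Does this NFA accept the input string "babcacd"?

Answer: REJECT

Derivation:
initial (ε-close {0}): {0}
'b' @ 1: {1,2,3,4,6}
'a' @ 2: {7,8}
'b' @ 3: {}  — no active states
rest 'cacd' ignored (set empty)
final: {}; accept 11 not in set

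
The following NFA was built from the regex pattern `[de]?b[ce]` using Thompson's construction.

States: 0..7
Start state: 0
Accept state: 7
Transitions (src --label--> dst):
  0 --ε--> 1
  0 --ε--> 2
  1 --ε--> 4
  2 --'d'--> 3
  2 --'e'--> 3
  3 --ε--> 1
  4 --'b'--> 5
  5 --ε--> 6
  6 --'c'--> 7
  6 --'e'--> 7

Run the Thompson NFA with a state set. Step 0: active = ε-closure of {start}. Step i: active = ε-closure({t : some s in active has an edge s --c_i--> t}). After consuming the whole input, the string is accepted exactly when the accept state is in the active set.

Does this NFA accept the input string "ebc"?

start: ε-closure({0}) = {0,1,2,4}
'e' @ 1: {1,3,4}
'b' @ 2: {5,6}
'c' @ 3: {7}  [accepting]
end set {7} — state 7 in

Answer: ACCEPT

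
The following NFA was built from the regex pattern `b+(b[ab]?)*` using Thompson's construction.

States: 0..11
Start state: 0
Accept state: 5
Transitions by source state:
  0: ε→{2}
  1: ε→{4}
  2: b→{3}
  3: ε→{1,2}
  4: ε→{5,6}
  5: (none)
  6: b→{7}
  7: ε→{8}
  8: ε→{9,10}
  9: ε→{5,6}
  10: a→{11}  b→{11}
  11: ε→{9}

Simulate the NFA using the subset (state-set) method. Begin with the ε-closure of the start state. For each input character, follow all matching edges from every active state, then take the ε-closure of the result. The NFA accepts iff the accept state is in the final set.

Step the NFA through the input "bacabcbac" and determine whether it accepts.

S₀ = ε-closure({0}) = {0,2}
'b' @ 1: {1,2,3,4,5,6}  ✓accept
'a' @ 2: {}  — state set empty
rest 'cabcbac' ignored (set empty)
final: {}; accept 5 not in set

Answer: REJECT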